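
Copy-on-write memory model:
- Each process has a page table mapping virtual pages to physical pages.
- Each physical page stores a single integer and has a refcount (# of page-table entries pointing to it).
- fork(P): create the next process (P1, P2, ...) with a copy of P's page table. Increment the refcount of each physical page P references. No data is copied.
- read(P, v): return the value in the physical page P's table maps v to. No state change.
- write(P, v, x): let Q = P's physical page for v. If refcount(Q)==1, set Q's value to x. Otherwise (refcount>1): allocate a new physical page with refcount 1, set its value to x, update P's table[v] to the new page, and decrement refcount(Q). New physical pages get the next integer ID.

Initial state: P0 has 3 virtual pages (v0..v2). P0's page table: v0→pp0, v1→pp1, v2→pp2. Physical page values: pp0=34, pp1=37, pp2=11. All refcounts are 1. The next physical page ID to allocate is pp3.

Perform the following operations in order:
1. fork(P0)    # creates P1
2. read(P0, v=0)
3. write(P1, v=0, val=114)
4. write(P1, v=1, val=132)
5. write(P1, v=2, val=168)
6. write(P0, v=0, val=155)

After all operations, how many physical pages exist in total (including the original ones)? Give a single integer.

Answer: 6

Derivation:
Op 1: fork(P0) -> P1. 3 ppages; refcounts: pp0:2 pp1:2 pp2:2
Op 2: read(P0, v0) -> 34. No state change.
Op 3: write(P1, v0, 114). refcount(pp0)=2>1 -> COPY to pp3. 4 ppages; refcounts: pp0:1 pp1:2 pp2:2 pp3:1
Op 4: write(P1, v1, 132). refcount(pp1)=2>1 -> COPY to pp4. 5 ppages; refcounts: pp0:1 pp1:1 pp2:2 pp3:1 pp4:1
Op 5: write(P1, v2, 168). refcount(pp2)=2>1 -> COPY to pp5. 6 ppages; refcounts: pp0:1 pp1:1 pp2:1 pp3:1 pp4:1 pp5:1
Op 6: write(P0, v0, 155). refcount(pp0)=1 -> write in place. 6 ppages; refcounts: pp0:1 pp1:1 pp2:1 pp3:1 pp4:1 pp5:1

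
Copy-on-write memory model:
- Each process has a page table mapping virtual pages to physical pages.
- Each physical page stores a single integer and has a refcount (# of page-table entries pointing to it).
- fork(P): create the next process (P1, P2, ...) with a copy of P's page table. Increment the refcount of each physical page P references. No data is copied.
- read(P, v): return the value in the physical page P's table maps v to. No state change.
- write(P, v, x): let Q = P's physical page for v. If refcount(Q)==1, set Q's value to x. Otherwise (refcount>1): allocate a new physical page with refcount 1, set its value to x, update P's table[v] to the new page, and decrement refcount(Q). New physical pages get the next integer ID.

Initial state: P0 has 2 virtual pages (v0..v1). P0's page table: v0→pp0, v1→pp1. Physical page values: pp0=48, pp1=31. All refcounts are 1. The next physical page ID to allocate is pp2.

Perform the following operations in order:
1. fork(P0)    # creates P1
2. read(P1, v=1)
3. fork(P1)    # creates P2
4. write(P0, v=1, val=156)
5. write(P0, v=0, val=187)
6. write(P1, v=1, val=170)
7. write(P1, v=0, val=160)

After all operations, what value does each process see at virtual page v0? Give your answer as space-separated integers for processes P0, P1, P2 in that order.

Answer: 187 160 48

Derivation:
Op 1: fork(P0) -> P1. 2 ppages; refcounts: pp0:2 pp1:2
Op 2: read(P1, v1) -> 31. No state change.
Op 3: fork(P1) -> P2. 2 ppages; refcounts: pp0:3 pp1:3
Op 4: write(P0, v1, 156). refcount(pp1)=3>1 -> COPY to pp2. 3 ppages; refcounts: pp0:3 pp1:2 pp2:1
Op 5: write(P0, v0, 187). refcount(pp0)=3>1 -> COPY to pp3. 4 ppages; refcounts: pp0:2 pp1:2 pp2:1 pp3:1
Op 6: write(P1, v1, 170). refcount(pp1)=2>1 -> COPY to pp4. 5 ppages; refcounts: pp0:2 pp1:1 pp2:1 pp3:1 pp4:1
Op 7: write(P1, v0, 160). refcount(pp0)=2>1 -> COPY to pp5. 6 ppages; refcounts: pp0:1 pp1:1 pp2:1 pp3:1 pp4:1 pp5:1
P0: v0 -> pp3 = 187
P1: v0 -> pp5 = 160
P2: v0 -> pp0 = 48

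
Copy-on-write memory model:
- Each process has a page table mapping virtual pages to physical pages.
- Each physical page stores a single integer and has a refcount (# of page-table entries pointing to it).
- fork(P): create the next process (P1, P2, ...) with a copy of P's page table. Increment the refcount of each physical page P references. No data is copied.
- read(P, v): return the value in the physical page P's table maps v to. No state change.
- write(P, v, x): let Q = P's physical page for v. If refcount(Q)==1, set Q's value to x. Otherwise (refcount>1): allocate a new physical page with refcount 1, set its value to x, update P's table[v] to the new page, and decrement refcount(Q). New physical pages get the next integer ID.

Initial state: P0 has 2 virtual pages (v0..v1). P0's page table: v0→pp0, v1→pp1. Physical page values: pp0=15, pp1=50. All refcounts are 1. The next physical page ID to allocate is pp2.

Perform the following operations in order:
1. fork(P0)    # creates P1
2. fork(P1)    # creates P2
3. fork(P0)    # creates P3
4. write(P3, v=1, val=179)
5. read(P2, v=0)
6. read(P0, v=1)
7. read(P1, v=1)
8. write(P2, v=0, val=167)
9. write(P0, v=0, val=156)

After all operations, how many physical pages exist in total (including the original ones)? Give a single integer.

Answer: 5

Derivation:
Op 1: fork(P0) -> P1. 2 ppages; refcounts: pp0:2 pp1:2
Op 2: fork(P1) -> P2. 2 ppages; refcounts: pp0:3 pp1:3
Op 3: fork(P0) -> P3. 2 ppages; refcounts: pp0:4 pp1:4
Op 4: write(P3, v1, 179). refcount(pp1)=4>1 -> COPY to pp2. 3 ppages; refcounts: pp0:4 pp1:3 pp2:1
Op 5: read(P2, v0) -> 15. No state change.
Op 6: read(P0, v1) -> 50. No state change.
Op 7: read(P1, v1) -> 50. No state change.
Op 8: write(P2, v0, 167). refcount(pp0)=4>1 -> COPY to pp3. 4 ppages; refcounts: pp0:3 pp1:3 pp2:1 pp3:1
Op 9: write(P0, v0, 156). refcount(pp0)=3>1 -> COPY to pp4. 5 ppages; refcounts: pp0:2 pp1:3 pp2:1 pp3:1 pp4:1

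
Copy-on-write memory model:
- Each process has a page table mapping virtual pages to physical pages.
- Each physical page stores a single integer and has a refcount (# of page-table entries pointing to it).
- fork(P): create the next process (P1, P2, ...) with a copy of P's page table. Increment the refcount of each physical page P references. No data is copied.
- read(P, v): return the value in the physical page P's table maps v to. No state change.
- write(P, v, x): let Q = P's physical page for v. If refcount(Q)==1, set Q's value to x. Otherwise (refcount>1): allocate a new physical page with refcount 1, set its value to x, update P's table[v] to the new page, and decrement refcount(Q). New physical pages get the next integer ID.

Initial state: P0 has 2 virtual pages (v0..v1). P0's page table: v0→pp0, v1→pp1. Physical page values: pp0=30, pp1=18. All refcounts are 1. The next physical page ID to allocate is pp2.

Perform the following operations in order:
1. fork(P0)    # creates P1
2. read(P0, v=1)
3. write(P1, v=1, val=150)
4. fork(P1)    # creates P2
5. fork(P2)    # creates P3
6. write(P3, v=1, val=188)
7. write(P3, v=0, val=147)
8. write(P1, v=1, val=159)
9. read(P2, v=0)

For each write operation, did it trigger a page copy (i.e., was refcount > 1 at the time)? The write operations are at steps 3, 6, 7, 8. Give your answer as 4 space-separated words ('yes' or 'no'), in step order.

Op 1: fork(P0) -> P1. 2 ppages; refcounts: pp0:2 pp1:2
Op 2: read(P0, v1) -> 18. No state change.
Op 3: write(P1, v1, 150). refcount(pp1)=2>1 -> COPY to pp2. 3 ppages; refcounts: pp0:2 pp1:1 pp2:1
Op 4: fork(P1) -> P2. 3 ppages; refcounts: pp0:3 pp1:1 pp2:2
Op 5: fork(P2) -> P3. 3 ppages; refcounts: pp0:4 pp1:1 pp2:3
Op 6: write(P3, v1, 188). refcount(pp2)=3>1 -> COPY to pp3. 4 ppages; refcounts: pp0:4 pp1:1 pp2:2 pp3:1
Op 7: write(P3, v0, 147). refcount(pp0)=4>1 -> COPY to pp4. 5 ppages; refcounts: pp0:3 pp1:1 pp2:2 pp3:1 pp4:1
Op 8: write(P1, v1, 159). refcount(pp2)=2>1 -> COPY to pp5. 6 ppages; refcounts: pp0:3 pp1:1 pp2:1 pp3:1 pp4:1 pp5:1
Op 9: read(P2, v0) -> 30. No state change.

yes yes yes yes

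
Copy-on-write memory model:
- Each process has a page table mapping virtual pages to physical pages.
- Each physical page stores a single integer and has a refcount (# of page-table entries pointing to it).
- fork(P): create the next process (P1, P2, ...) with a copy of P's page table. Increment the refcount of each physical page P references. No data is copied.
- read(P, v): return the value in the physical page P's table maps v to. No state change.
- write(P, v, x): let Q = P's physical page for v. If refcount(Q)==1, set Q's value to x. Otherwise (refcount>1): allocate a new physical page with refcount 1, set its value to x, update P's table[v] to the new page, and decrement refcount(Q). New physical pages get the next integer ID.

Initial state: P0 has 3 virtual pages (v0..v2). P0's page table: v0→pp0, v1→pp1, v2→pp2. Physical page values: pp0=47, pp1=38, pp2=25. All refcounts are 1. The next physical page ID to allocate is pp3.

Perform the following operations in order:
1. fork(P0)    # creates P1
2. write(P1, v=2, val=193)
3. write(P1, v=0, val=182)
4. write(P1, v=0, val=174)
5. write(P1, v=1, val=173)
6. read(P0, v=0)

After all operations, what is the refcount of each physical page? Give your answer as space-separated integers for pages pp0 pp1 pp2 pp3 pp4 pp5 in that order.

Op 1: fork(P0) -> P1. 3 ppages; refcounts: pp0:2 pp1:2 pp2:2
Op 2: write(P1, v2, 193). refcount(pp2)=2>1 -> COPY to pp3. 4 ppages; refcounts: pp0:2 pp1:2 pp2:1 pp3:1
Op 3: write(P1, v0, 182). refcount(pp0)=2>1 -> COPY to pp4. 5 ppages; refcounts: pp0:1 pp1:2 pp2:1 pp3:1 pp4:1
Op 4: write(P1, v0, 174). refcount(pp4)=1 -> write in place. 5 ppages; refcounts: pp0:1 pp1:2 pp2:1 pp3:1 pp4:1
Op 5: write(P1, v1, 173). refcount(pp1)=2>1 -> COPY to pp5. 6 ppages; refcounts: pp0:1 pp1:1 pp2:1 pp3:1 pp4:1 pp5:1
Op 6: read(P0, v0) -> 47. No state change.

Answer: 1 1 1 1 1 1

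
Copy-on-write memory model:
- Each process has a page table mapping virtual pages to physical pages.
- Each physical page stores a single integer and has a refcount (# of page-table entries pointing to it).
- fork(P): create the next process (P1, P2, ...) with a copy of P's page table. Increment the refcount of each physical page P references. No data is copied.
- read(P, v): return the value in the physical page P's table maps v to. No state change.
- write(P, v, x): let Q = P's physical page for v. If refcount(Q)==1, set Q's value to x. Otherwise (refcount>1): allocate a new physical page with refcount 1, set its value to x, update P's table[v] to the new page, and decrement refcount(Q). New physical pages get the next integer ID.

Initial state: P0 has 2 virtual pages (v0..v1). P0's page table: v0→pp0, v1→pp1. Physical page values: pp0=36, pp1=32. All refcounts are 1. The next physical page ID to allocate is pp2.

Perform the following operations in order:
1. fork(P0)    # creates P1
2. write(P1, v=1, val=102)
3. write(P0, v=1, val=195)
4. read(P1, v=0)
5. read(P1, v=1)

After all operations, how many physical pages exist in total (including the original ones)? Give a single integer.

Answer: 3

Derivation:
Op 1: fork(P0) -> P1. 2 ppages; refcounts: pp0:2 pp1:2
Op 2: write(P1, v1, 102). refcount(pp1)=2>1 -> COPY to pp2. 3 ppages; refcounts: pp0:2 pp1:1 pp2:1
Op 3: write(P0, v1, 195). refcount(pp1)=1 -> write in place. 3 ppages; refcounts: pp0:2 pp1:1 pp2:1
Op 4: read(P1, v0) -> 36. No state change.
Op 5: read(P1, v1) -> 102. No state change.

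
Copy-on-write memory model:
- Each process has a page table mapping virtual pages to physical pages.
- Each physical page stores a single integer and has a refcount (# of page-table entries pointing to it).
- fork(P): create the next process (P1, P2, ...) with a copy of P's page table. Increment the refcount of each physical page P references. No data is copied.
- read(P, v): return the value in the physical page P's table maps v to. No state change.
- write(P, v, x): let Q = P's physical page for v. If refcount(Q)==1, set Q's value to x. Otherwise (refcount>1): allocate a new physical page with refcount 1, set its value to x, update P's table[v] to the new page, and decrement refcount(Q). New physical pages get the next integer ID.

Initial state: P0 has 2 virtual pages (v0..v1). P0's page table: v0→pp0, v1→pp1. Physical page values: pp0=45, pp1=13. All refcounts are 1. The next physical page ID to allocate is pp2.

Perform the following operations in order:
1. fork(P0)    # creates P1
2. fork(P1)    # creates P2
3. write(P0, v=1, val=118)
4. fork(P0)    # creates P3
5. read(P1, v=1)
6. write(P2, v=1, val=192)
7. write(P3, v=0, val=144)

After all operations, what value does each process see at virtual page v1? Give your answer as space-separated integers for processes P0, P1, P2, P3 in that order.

Answer: 118 13 192 118

Derivation:
Op 1: fork(P0) -> P1. 2 ppages; refcounts: pp0:2 pp1:2
Op 2: fork(P1) -> P2. 2 ppages; refcounts: pp0:3 pp1:3
Op 3: write(P0, v1, 118). refcount(pp1)=3>1 -> COPY to pp2. 3 ppages; refcounts: pp0:3 pp1:2 pp2:1
Op 4: fork(P0) -> P3. 3 ppages; refcounts: pp0:4 pp1:2 pp2:2
Op 5: read(P1, v1) -> 13. No state change.
Op 6: write(P2, v1, 192). refcount(pp1)=2>1 -> COPY to pp3. 4 ppages; refcounts: pp0:4 pp1:1 pp2:2 pp3:1
Op 7: write(P3, v0, 144). refcount(pp0)=4>1 -> COPY to pp4. 5 ppages; refcounts: pp0:3 pp1:1 pp2:2 pp3:1 pp4:1
P0: v1 -> pp2 = 118
P1: v1 -> pp1 = 13
P2: v1 -> pp3 = 192
P3: v1 -> pp2 = 118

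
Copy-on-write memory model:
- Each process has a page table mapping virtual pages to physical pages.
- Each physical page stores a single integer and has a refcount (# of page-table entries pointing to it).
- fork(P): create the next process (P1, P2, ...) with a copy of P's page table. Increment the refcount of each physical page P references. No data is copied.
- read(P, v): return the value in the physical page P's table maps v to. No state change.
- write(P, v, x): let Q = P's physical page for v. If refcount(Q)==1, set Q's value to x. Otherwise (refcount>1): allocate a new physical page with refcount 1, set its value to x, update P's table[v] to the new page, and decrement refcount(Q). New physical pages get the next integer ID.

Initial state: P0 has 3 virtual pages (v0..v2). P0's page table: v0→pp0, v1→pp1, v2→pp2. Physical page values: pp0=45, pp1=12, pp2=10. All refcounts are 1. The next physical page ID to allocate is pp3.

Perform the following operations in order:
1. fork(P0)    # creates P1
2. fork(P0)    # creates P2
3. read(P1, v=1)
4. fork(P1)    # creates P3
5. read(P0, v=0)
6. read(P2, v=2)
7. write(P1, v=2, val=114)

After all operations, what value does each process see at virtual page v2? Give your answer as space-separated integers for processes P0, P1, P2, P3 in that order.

Op 1: fork(P0) -> P1. 3 ppages; refcounts: pp0:2 pp1:2 pp2:2
Op 2: fork(P0) -> P2. 3 ppages; refcounts: pp0:3 pp1:3 pp2:3
Op 3: read(P1, v1) -> 12. No state change.
Op 4: fork(P1) -> P3. 3 ppages; refcounts: pp0:4 pp1:4 pp2:4
Op 5: read(P0, v0) -> 45. No state change.
Op 6: read(P2, v2) -> 10. No state change.
Op 7: write(P1, v2, 114). refcount(pp2)=4>1 -> COPY to pp3. 4 ppages; refcounts: pp0:4 pp1:4 pp2:3 pp3:1
P0: v2 -> pp2 = 10
P1: v2 -> pp3 = 114
P2: v2 -> pp2 = 10
P3: v2 -> pp2 = 10

Answer: 10 114 10 10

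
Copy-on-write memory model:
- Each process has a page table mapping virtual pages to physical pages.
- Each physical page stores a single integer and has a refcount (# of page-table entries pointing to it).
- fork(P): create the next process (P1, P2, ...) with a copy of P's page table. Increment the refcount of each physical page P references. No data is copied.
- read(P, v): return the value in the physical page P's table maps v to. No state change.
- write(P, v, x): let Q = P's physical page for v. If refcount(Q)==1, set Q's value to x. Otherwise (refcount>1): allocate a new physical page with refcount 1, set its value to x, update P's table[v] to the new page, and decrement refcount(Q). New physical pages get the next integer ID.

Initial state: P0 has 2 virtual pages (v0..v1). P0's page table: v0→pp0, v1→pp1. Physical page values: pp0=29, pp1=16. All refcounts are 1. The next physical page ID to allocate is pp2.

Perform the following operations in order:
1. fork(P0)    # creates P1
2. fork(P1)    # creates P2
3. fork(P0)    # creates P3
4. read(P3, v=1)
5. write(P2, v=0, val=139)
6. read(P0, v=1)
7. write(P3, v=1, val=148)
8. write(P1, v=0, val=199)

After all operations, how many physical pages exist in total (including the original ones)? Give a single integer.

Answer: 5

Derivation:
Op 1: fork(P0) -> P1. 2 ppages; refcounts: pp0:2 pp1:2
Op 2: fork(P1) -> P2. 2 ppages; refcounts: pp0:3 pp1:3
Op 3: fork(P0) -> P3. 2 ppages; refcounts: pp0:4 pp1:4
Op 4: read(P3, v1) -> 16. No state change.
Op 5: write(P2, v0, 139). refcount(pp0)=4>1 -> COPY to pp2. 3 ppages; refcounts: pp0:3 pp1:4 pp2:1
Op 6: read(P0, v1) -> 16. No state change.
Op 7: write(P3, v1, 148). refcount(pp1)=4>1 -> COPY to pp3. 4 ppages; refcounts: pp0:3 pp1:3 pp2:1 pp3:1
Op 8: write(P1, v0, 199). refcount(pp0)=3>1 -> COPY to pp4. 5 ppages; refcounts: pp0:2 pp1:3 pp2:1 pp3:1 pp4:1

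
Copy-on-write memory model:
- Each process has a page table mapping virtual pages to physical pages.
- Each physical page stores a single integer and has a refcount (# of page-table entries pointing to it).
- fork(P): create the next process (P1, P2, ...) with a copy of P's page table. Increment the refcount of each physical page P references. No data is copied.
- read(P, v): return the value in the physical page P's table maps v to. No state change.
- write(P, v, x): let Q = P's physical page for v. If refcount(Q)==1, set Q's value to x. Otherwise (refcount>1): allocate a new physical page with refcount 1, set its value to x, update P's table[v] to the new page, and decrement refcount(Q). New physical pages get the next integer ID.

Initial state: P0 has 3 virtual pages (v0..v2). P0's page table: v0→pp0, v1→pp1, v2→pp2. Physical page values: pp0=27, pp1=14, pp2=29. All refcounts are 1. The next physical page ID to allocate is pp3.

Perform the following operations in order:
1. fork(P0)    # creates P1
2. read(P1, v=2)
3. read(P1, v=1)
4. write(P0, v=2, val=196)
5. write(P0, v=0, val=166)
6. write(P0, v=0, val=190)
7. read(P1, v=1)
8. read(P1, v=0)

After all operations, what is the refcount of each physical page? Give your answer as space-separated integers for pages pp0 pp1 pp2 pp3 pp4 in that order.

Answer: 1 2 1 1 1

Derivation:
Op 1: fork(P0) -> P1. 3 ppages; refcounts: pp0:2 pp1:2 pp2:2
Op 2: read(P1, v2) -> 29. No state change.
Op 3: read(P1, v1) -> 14. No state change.
Op 4: write(P0, v2, 196). refcount(pp2)=2>1 -> COPY to pp3. 4 ppages; refcounts: pp0:2 pp1:2 pp2:1 pp3:1
Op 5: write(P0, v0, 166). refcount(pp0)=2>1 -> COPY to pp4. 5 ppages; refcounts: pp0:1 pp1:2 pp2:1 pp3:1 pp4:1
Op 6: write(P0, v0, 190). refcount(pp4)=1 -> write in place. 5 ppages; refcounts: pp0:1 pp1:2 pp2:1 pp3:1 pp4:1
Op 7: read(P1, v1) -> 14. No state change.
Op 8: read(P1, v0) -> 27. No state change.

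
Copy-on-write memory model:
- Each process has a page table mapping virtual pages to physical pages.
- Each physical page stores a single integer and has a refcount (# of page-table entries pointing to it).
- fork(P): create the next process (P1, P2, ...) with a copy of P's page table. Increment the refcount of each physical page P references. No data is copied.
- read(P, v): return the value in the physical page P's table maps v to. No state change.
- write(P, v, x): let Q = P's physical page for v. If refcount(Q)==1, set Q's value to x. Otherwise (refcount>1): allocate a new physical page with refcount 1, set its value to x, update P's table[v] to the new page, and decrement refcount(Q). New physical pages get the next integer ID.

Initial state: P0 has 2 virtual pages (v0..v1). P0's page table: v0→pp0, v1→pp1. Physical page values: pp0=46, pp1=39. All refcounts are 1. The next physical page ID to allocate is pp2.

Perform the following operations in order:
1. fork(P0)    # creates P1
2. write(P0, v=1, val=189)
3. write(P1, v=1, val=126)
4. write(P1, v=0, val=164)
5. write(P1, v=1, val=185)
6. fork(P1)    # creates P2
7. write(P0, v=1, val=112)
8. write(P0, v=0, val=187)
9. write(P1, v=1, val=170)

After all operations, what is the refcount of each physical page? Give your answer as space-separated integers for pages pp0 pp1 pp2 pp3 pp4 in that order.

Op 1: fork(P0) -> P1. 2 ppages; refcounts: pp0:2 pp1:2
Op 2: write(P0, v1, 189). refcount(pp1)=2>1 -> COPY to pp2. 3 ppages; refcounts: pp0:2 pp1:1 pp2:1
Op 3: write(P1, v1, 126). refcount(pp1)=1 -> write in place. 3 ppages; refcounts: pp0:2 pp1:1 pp2:1
Op 4: write(P1, v0, 164). refcount(pp0)=2>1 -> COPY to pp3. 4 ppages; refcounts: pp0:1 pp1:1 pp2:1 pp3:1
Op 5: write(P1, v1, 185). refcount(pp1)=1 -> write in place. 4 ppages; refcounts: pp0:1 pp1:1 pp2:1 pp3:1
Op 6: fork(P1) -> P2. 4 ppages; refcounts: pp0:1 pp1:2 pp2:1 pp3:2
Op 7: write(P0, v1, 112). refcount(pp2)=1 -> write in place. 4 ppages; refcounts: pp0:1 pp1:2 pp2:1 pp3:2
Op 8: write(P0, v0, 187). refcount(pp0)=1 -> write in place. 4 ppages; refcounts: pp0:1 pp1:2 pp2:1 pp3:2
Op 9: write(P1, v1, 170). refcount(pp1)=2>1 -> COPY to pp4. 5 ppages; refcounts: pp0:1 pp1:1 pp2:1 pp3:2 pp4:1

Answer: 1 1 1 2 1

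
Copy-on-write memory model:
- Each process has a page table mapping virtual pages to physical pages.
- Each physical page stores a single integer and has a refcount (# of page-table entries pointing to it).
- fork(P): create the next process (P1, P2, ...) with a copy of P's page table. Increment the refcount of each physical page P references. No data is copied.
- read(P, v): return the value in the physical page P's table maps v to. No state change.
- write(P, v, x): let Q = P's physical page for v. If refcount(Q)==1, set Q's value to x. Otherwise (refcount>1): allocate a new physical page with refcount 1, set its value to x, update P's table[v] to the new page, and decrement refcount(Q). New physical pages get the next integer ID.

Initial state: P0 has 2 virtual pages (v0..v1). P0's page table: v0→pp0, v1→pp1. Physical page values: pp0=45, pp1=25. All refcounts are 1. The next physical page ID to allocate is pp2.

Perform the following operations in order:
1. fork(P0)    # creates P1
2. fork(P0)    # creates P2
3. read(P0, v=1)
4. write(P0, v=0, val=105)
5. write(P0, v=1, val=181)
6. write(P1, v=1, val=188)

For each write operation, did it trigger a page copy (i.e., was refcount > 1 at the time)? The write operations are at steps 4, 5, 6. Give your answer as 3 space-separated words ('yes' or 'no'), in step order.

Op 1: fork(P0) -> P1. 2 ppages; refcounts: pp0:2 pp1:2
Op 2: fork(P0) -> P2. 2 ppages; refcounts: pp0:3 pp1:3
Op 3: read(P0, v1) -> 25. No state change.
Op 4: write(P0, v0, 105). refcount(pp0)=3>1 -> COPY to pp2. 3 ppages; refcounts: pp0:2 pp1:3 pp2:1
Op 5: write(P0, v1, 181). refcount(pp1)=3>1 -> COPY to pp3. 4 ppages; refcounts: pp0:2 pp1:2 pp2:1 pp3:1
Op 6: write(P1, v1, 188). refcount(pp1)=2>1 -> COPY to pp4. 5 ppages; refcounts: pp0:2 pp1:1 pp2:1 pp3:1 pp4:1

yes yes yes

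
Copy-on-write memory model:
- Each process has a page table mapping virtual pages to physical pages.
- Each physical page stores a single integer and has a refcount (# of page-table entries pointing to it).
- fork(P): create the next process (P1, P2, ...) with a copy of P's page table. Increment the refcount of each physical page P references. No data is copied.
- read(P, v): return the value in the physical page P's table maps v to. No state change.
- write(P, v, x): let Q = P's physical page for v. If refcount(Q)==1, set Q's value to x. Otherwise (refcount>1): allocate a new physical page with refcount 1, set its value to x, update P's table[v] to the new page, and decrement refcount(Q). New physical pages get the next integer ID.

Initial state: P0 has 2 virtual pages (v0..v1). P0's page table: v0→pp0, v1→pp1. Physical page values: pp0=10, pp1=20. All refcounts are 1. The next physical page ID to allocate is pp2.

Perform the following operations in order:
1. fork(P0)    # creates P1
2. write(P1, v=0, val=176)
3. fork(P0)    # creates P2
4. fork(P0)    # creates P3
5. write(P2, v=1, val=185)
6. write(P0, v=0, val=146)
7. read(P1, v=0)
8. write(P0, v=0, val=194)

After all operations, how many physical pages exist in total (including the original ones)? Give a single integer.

Op 1: fork(P0) -> P1. 2 ppages; refcounts: pp0:2 pp1:2
Op 2: write(P1, v0, 176). refcount(pp0)=2>1 -> COPY to pp2. 3 ppages; refcounts: pp0:1 pp1:2 pp2:1
Op 3: fork(P0) -> P2. 3 ppages; refcounts: pp0:2 pp1:3 pp2:1
Op 4: fork(P0) -> P3. 3 ppages; refcounts: pp0:3 pp1:4 pp2:1
Op 5: write(P2, v1, 185). refcount(pp1)=4>1 -> COPY to pp3. 4 ppages; refcounts: pp0:3 pp1:3 pp2:1 pp3:1
Op 6: write(P0, v0, 146). refcount(pp0)=3>1 -> COPY to pp4. 5 ppages; refcounts: pp0:2 pp1:3 pp2:1 pp3:1 pp4:1
Op 7: read(P1, v0) -> 176. No state change.
Op 8: write(P0, v0, 194). refcount(pp4)=1 -> write in place. 5 ppages; refcounts: pp0:2 pp1:3 pp2:1 pp3:1 pp4:1

Answer: 5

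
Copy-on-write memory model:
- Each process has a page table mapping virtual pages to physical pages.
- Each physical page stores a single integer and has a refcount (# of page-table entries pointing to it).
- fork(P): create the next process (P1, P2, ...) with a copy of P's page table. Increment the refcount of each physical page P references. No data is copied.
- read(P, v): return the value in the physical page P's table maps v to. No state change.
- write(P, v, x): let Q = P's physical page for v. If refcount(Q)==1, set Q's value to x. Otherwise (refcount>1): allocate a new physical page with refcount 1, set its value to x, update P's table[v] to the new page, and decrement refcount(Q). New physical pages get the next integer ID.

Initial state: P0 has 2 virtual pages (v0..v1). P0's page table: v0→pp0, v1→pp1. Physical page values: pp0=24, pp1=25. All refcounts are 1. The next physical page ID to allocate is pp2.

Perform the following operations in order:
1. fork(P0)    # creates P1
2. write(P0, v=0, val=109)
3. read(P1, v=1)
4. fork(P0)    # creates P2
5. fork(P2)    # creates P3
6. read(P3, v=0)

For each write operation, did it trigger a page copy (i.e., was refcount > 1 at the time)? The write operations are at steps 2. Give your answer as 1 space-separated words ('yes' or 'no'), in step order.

Op 1: fork(P0) -> P1. 2 ppages; refcounts: pp0:2 pp1:2
Op 2: write(P0, v0, 109). refcount(pp0)=2>1 -> COPY to pp2. 3 ppages; refcounts: pp0:1 pp1:2 pp2:1
Op 3: read(P1, v1) -> 25. No state change.
Op 4: fork(P0) -> P2. 3 ppages; refcounts: pp0:1 pp1:3 pp2:2
Op 5: fork(P2) -> P3. 3 ppages; refcounts: pp0:1 pp1:4 pp2:3
Op 6: read(P3, v0) -> 109. No state change.

yes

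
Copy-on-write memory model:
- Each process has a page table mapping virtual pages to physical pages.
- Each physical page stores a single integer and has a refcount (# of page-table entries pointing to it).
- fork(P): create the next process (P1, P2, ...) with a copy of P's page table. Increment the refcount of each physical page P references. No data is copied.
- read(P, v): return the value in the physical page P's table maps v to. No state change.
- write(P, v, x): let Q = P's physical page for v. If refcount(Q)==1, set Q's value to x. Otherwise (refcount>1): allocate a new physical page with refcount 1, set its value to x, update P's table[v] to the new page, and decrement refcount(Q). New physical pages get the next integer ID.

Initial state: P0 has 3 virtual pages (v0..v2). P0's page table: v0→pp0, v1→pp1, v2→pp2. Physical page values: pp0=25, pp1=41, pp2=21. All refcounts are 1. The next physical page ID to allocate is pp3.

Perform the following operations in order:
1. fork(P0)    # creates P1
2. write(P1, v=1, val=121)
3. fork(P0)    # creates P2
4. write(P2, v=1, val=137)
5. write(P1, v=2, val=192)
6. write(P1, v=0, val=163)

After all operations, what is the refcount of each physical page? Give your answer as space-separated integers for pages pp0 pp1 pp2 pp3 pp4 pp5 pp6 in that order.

Op 1: fork(P0) -> P1. 3 ppages; refcounts: pp0:2 pp1:2 pp2:2
Op 2: write(P1, v1, 121). refcount(pp1)=2>1 -> COPY to pp3. 4 ppages; refcounts: pp0:2 pp1:1 pp2:2 pp3:1
Op 3: fork(P0) -> P2. 4 ppages; refcounts: pp0:3 pp1:2 pp2:3 pp3:1
Op 4: write(P2, v1, 137). refcount(pp1)=2>1 -> COPY to pp4. 5 ppages; refcounts: pp0:3 pp1:1 pp2:3 pp3:1 pp4:1
Op 5: write(P1, v2, 192). refcount(pp2)=3>1 -> COPY to pp5. 6 ppages; refcounts: pp0:3 pp1:1 pp2:2 pp3:1 pp4:1 pp5:1
Op 6: write(P1, v0, 163). refcount(pp0)=3>1 -> COPY to pp6. 7 ppages; refcounts: pp0:2 pp1:1 pp2:2 pp3:1 pp4:1 pp5:1 pp6:1

Answer: 2 1 2 1 1 1 1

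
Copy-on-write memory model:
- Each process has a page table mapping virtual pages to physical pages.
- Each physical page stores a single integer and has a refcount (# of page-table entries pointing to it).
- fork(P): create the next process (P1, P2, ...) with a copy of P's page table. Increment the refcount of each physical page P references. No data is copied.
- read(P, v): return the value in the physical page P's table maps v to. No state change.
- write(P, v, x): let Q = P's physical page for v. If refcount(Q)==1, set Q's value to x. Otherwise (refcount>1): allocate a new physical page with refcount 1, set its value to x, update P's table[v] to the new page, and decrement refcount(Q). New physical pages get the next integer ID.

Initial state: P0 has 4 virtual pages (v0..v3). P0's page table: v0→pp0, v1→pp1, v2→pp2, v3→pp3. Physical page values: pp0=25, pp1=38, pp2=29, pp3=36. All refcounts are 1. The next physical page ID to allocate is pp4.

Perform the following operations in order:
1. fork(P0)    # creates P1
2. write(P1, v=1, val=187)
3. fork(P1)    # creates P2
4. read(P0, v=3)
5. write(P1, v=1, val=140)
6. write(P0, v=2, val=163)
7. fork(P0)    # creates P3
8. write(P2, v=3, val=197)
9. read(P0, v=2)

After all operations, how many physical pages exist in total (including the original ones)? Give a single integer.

Answer: 8

Derivation:
Op 1: fork(P0) -> P1. 4 ppages; refcounts: pp0:2 pp1:2 pp2:2 pp3:2
Op 2: write(P1, v1, 187). refcount(pp1)=2>1 -> COPY to pp4. 5 ppages; refcounts: pp0:2 pp1:1 pp2:2 pp3:2 pp4:1
Op 3: fork(P1) -> P2. 5 ppages; refcounts: pp0:3 pp1:1 pp2:3 pp3:3 pp4:2
Op 4: read(P0, v3) -> 36. No state change.
Op 5: write(P1, v1, 140). refcount(pp4)=2>1 -> COPY to pp5. 6 ppages; refcounts: pp0:3 pp1:1 pp2:3 pp3:3 pp4:1 pp5:1
Op 6: write(P0, v2, 163). refcount(pp2)=3>1 -> COPY to pp6. 7 ppages; refcounts: pp0:3 pp1:1 pp2:2 pp3:3 pp4:1 pp5:1 pp6:1
Op 7: fork(P0) -> P3. 7 ppages; refcounts: pp0:4 pp1:2 pp2:2 pp3:4 pp4:1 pp5:1 pp6:2
Op 8: write(P2, v3, 197). refcount(pp3)=4>1 -> COPY to pp7. 8 ppages; refcounts: pp0:4 pp1:2 pp2:2 pp3:3 pp4:1 pp5:1 pp6:2 pp7:1
Op 9: read(P0, v2) -> 163. No state change.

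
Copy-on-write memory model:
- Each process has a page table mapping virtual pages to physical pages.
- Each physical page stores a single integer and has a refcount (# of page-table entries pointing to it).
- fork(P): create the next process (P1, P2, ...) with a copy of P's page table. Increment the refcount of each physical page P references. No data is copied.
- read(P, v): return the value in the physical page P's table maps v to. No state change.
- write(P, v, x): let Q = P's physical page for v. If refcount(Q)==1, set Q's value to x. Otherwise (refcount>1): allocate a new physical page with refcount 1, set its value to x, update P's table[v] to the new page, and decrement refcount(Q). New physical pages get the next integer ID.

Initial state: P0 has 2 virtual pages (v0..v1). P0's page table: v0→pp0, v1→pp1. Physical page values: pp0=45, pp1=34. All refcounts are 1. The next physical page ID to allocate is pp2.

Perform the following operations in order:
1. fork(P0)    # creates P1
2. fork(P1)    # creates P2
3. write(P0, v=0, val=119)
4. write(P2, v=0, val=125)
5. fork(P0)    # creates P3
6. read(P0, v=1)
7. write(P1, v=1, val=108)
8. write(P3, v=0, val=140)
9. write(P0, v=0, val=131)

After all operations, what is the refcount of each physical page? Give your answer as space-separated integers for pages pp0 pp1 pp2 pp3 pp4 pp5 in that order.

Op 1: fork(P0) -> P1. 2 ppages; refcounts: pp0:2 pp1:2
Op 2: fork(P1) -> P2. 2 ppages; refcounts: pp0:3 pp1:3
Op 3: write(P0, v0, 119). refcount(pp0)=3>1 -> COPY to pp2. 3 ppages; refcounts: pp0:2 pp1:3 pp2:1
Op 4: write(P2, v0, 125). refcount(pp0)=2>1 -> COPY to pp3. 4 ppages; refcounts: pp0:1 pp1:3 pp2:1 pp3:1
Op 5: fork(P0) -> P3. 4 ppages; refcounts: pp0:1 pp1:4 pp2:2 pp3:1
Op 6: read(P0, v1) -> 34. No state change.
Op 7: write(P1, v1, 108). refcount(pp1)=4>1 -> COPY to pp4. 5 ppages; refcounts: pp0:1 pp1:3 pp2:2 pp3:1 pp4:1
Op 8: write(P3, v0, 140). refcount(pp2)=2>1 -> COPY to pp5. 6 ppages; refcounts: pp0:1 pp1:3 pp2:1 pp3:1 pp4:1 pp5:1
Op 9: write(P0, v0, 131). refcount(pp2)=1 -> write in place. 6 ppages; refcounts: pp0:1 pp1:3 pp2:1 pp3:1 pp4:1 pp5:1

Answer: 1 3 1 1 1 1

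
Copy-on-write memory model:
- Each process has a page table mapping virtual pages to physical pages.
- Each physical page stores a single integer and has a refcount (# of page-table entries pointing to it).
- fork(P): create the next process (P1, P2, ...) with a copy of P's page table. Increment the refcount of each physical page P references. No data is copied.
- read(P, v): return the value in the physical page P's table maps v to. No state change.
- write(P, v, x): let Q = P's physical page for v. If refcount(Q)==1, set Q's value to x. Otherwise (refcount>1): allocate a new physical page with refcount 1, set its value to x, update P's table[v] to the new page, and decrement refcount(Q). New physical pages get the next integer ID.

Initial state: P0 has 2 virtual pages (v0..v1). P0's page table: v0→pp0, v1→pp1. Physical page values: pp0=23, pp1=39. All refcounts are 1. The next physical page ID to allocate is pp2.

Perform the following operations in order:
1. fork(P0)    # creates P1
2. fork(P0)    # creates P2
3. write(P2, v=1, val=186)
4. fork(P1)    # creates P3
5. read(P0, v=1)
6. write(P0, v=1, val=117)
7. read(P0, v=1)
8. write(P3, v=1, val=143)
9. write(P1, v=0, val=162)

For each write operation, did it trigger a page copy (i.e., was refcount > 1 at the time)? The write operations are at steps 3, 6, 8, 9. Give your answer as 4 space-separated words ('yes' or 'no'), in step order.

Op 1: fork(P0) -> P1. 2 ppages; refcounts: pp0:2 pp1:2
Op 2: fork(P0) -> P2. 2 ppages; refcounts: pp0:3 pp1:3
Op 3: write(P2, v1, 186). refcount(pp1)=3>1 -> COPY to pp2. 3 ppages; refcounts: pp0:3 pp1:2 pp2:1
Op 4: fork(P1) -> P3. 3 ppages; refcounts: pp0:4 pp1:3 pp2:1
Op 5: read(P0, v1) -> 39. No state change.
Op 6: write(P0, v1, 117). refcount(pp1)=3>1 -> COPY to pp3. 4 ppages; refcounts: pp0:4 pp1:2 pp2:1 pp3:1
Op 7: read(P0, v1) -> 117. No state change.
Op 8: write(P3, v1, 143). refcount(pp1)=2>1 -> COPY to pp4. 5 ppages; refcounts: pp0:4 pp1:1 pp2:1 pp3:1 pp4:1
Op 9: write(P1, v0, 162). refcount(pp0)=4>1 -> COPY to pp5. 6 ppages; refcounts: pp0:3 pp1:1 pp2:1 pp3:1 pp4:1 pp5:1

yes yes yes yes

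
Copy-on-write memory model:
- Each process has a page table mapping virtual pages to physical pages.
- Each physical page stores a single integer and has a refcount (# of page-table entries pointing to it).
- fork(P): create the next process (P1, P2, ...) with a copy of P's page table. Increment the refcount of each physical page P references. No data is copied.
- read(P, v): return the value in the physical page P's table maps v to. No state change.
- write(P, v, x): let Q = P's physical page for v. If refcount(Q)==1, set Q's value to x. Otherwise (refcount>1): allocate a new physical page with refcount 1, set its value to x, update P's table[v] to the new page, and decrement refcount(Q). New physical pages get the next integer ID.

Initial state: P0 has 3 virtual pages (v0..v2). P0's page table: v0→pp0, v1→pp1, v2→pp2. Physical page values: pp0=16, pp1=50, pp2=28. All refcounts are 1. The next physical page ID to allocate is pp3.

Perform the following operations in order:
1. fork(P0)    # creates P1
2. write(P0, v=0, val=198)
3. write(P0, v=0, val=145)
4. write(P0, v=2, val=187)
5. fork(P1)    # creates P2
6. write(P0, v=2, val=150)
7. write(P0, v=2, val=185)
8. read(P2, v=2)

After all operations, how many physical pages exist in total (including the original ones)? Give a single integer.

Op 1: fork(P0) -> P1. 3 ppages; refcounts: pp0:2 pp1:2 pp2:2
Op 2: write(P0, v0, 198). refcount(pp0)=2>1 -> COPY to pp3. 4 ppages; refcounts: pp0:1 pp1:2 pp2:2 pp3:1
Op 3: write(P0, v0, 145). refcount(pp3)=1 -> write in place. 4 ppages; refcounts: pp0:1 pp1:2 pp2:2 pp3:1
Op 4: write(P0, v2, 187). refcount(pp2)=2>1 -> COPY to pp4. 5 ppages; refcounts: pp0:1 pp1:2 pp2:1 pp3:1 pp4:1
Op 5: fork(P1) -> P2. 5 ppages; refcounts: pp0:2 pp1:3 pp2:2 pp3:1 pp4:1
Op 6: write(P0, v2, 150). refcount(pp4)=1 -> write in place. 5 ppages; refcounts: pp0:2 pp1:3 pp2:2 pp3:1 pp4:1
Op 7: write(P0, v2, 185). refcount(pp4)=1 -> write in place. 5 ppages; refcounts: pp0:2 pp1:3 pp2:2 pp3:1 pp4:1
Op 8: read(P2, v2) -> 28. No state change.

Answer: 5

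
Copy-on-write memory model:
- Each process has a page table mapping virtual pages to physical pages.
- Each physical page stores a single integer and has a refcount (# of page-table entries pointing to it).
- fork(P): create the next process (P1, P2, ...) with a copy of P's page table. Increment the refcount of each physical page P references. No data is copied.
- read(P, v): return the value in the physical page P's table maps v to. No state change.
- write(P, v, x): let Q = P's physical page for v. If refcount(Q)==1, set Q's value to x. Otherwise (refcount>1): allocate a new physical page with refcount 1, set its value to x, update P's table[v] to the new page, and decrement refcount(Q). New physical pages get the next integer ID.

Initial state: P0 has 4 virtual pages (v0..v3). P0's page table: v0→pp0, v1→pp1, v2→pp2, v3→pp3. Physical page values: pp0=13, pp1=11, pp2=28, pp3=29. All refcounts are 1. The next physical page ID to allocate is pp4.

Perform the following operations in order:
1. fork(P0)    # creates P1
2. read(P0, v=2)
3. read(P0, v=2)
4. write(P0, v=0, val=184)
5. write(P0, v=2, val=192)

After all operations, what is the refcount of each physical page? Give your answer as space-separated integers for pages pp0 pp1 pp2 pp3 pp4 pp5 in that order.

Answer: 1 2 1 2 1 1

Derivation:
Op 1: fork(P0) -> P1. 4 ppages; refcounts: pp0:2 pp1:2 pp2:2 pp3:2
Op 2: read(P0, v2) -> 28. No state change.
Op 3: read(P0, v2) -> 28. No state change.
Op 4: write(P0, v0, 184). refcount(pp0)=2>1 -> COPY to pp4. 5 ppages; refcounts: pp0:1 pp1:2 pp2:2 pp3:2 pp4:1
Op 5: write(P0, v2, 192). refcount(pp2)=2>1 -> COPY to pp5. 6 ppages; refcounts: pp0:1 pp1:2 pp2:1 pp3:2 pp4:1 pp5:1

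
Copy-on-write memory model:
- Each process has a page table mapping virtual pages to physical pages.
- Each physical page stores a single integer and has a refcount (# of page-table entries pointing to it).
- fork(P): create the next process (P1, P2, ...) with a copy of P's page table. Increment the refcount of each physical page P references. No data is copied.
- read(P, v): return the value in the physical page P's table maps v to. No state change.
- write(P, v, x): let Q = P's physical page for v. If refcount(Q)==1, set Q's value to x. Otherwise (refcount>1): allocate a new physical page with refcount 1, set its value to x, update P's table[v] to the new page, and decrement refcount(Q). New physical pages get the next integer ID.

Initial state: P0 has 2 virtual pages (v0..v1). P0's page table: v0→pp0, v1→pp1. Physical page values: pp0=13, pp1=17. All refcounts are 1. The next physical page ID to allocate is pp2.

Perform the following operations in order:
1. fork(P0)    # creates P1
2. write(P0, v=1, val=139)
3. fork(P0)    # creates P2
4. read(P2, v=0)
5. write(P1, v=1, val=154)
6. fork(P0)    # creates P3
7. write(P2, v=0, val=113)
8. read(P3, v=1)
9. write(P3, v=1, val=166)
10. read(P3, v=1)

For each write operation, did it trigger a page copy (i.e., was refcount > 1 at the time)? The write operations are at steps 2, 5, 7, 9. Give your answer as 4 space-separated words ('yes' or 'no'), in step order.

Op 1: fork(P0) -> P1. 2 ppages; refcounts: pp0:2 pp1:2
Op 2: write(P0, v1, 139). refcount(pp1)=2>1 -> COPY to pp2. 3 ppages; refcounts: pp0:2 pp1:1 pp2:1
Op 3: fork(P0) -> P2. 3 ppages; refcounts: pp0:3 pp1:1 pp2:2
Op 4: read(P2, v0) -> 13. No state change.
Op 5: write(P1, v1, 154). refcount(pp1)=1 -> write in place. 3 ppages; refcounts: pp0:3 pp1:1 pp2:2
Op 6: fork(P0) -> P3. 3 ppages; refcounts: pp0:4 pp1:1 pp2:3
Op 7: write(P2, v0, 113). refcount(pp0)=4>1 -> COPY to pp3. 4 ppages; refcounts: pp0:3 pp1:1 pp2:3 pp3:1
Op 8: read(P3, v1) -> 139. No state change.
Op 9: write(P3, v1, 166). refcount(pp2)=3>1 -> COPY to pp4. 5 ppages; refcounts: pp0:3 pp1:1 pp2:2 pp3:1 pp4:1
Op 10: read(P3, v1) -> 166. No state change.

yes no yes yes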